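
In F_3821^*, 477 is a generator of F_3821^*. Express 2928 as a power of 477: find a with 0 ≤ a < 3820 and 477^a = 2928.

1373

Baby-step giant-step with m = ceil(sqrt(3820)) = 62.
Baby table (477^j mod 3821 for j=0..61):
  0:1  1:477  2:2090  3:3470  4:697  5:42  6:929  7:3718
  8:542  9:2527  10:1764  11:808  12:3316  13:3659  14:2967  15:1489
  16:3368  17:1716  18:838  19:2342  20:1402  21:79  22:3294  23:807
  24:2839  25:1569  26:3318  27:792  28:3326  29:787  30:941  31:1800
  32:2696  33:2136  34:2486  35:1312  36:3001  37:2423  38:1829  39:1245
  40:1610  41:3770  42:2420  43:398  44:2617  45:2663  46:1679  47:2294
  48:1432  49:2926  50:1037  51:1740  52:823  53:2829  54:620  55:1523
  56:481  57:177  58:367  59:3114  60:2830  61:1097
Giant step factor: 477^(-62) ≡ 3325 (mod 3821).
Scan 2928·3325^i mod 3821 for i = 0, 1, …:
  i=0: 2928   i=1: 3513   i=2: 3749   i=3: 1323
  i=4: 1004   i=5: 2567   i=6: 2982   i=7: 3476
  i=8: 2996   i=9: 353     …   i=21: 1682
  i=22: 2527
Match at i=22, j=9: a = 22·62 + 9 = 1373.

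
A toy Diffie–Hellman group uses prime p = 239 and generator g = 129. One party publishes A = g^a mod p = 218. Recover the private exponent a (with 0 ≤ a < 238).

Baby-step giant-step with m = ceil(sqrt(238)) = 16.
Baby table (129^j mod 239 for j=0..15):
  0:1  1:129  2:150  3:230  4:34  5:84  6:81  7:172
  8:200  9:227  10:125  11:112  12:108  13:70  14:187  15:223
Giant step factor: 129^(-16) ≡ 11 (mod 239).
Scan 218·11^i mod 239 for i = 0, 1, …:
  i=0: 218   i=1: 8   i=2: 88   i=3: 12
  i=4: 132   i=5: 18   i=6: 198   i=7: 27
  i=8: 58   i=9: 160   i=10: 87   i=11: 1
Match at i=11, j=0: a = 11·16 + 0 = 176.

176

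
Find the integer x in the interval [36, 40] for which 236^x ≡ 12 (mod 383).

Compute 236^36 mod 383 = 112, then multiply by 236 repeatedly:
  236^36=112  236^37=5  236^38=31  236^39=39  236^40=12
Found 12 at exponent 40.

40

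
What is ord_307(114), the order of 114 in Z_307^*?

17

The order of 114 must divide p − 1 = 306 = 2 · 3^2 · 17.
Divisors: 1, 2, 3, 6, 9, 17, 18, 34, 51, 102, 153, 306.
Check each in increasing order: 114^1 ≡ 114;  114^2 ≡ 102;  114^3 ≡ 269;  114^6 ≡ 216;  114^9 ≡ 81;  114^17 ≡ 1.
Smallest exponent giving 1 is 17.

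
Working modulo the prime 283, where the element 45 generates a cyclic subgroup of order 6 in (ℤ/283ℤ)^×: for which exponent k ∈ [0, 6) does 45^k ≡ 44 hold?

2

Successive powers of 45 modulo 283:
  45^0=1  45^1=45  45^2=44
So 45^2 ≡ 44 (mod 283), giving k = 2.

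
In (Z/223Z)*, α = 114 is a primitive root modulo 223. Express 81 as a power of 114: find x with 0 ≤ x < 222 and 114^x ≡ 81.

200

Baby-step giant-step with m = ceil(sqrt(222)) = 15.
Baby table (114^j mod 223 for j=0..14):
  0:1  1:114  2:62  3:155  4:53  5:21  6:164  7:187
  8:133  9:221  10:218  11:99  12:136  13:117  14:181
Giant step factor: 114^(-15) ≡ 206 (mod 223).
Scan 81·206^i mod 223 for i = 0, 1, …:
  i=0: 81   i=1: 184   i=2: 217   i=3: 102
  i=4: 50   i=5: 42   i=6: 178   i=7: 96
  i=8: 152   i=9: 92   i=10: 220   i=11: 51
  i=12: 25   i=13: 21
Match at i=13, j=5: x = 13·15 + 5 = 200.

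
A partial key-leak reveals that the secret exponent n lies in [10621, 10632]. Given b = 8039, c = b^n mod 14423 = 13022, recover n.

10632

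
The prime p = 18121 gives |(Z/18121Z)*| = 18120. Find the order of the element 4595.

3624

The order of 4595 must divide p − 1 = 18120 = 2^3 · 3 · 5 · 151.
Divisors: 1, 2, 3, 4, 5, 6, 8, 10, 12, 15, 20, 24, 30, 40, 60, 120, 151, 302, 453, 604, 755, 906, 1208, 1510, 1812, 2265, 3020, 3624, 4530, 6040, 9060, 18120.
Check each in increasing order: 4595^1 ≡ 4595;  4595^2 ≡ 3060;  4595^3 ≡ 16925;  4595^4 ≡ 13164;  4595^5 ≡ 682;  4595^6 ≡ 16978;  4595^8 ≡ 17894;  4595^10 ≡ 12099;  4595^12 ≡ 1737;  4595^15 ≡ 6463;  4595^20 ≡ 4363;  4595^24 ≡ 9083;  4595^30 ≡ 1464;  4595^40 ≡ 8719;  4595^60 ≡ 5018;  4595^120 ≡ 10255;  4595^151 ≡ 11425;  4595^302 ≡ 5062;  4595^453 ≡ 9239;  4595^604 ≡ 750;  4595^755 ≡ 15638;  4595^906 ≡ 9211;  4595^1208 ≡ 749;  4595^1510 ≡ 4149;  4595^1812 ≡ 18120;  4595^2265 ≡ 8882;  4595^3020 ≡ 17372;  4595^3624 ≡ 1.
Smallest exponent giving 1 is 3624.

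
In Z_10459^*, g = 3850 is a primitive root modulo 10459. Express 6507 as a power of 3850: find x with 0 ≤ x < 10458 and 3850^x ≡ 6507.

2889

Baby-step giant-step with m = ceil(sqrt(10458)) = 103.
Baby table (3850^j mod 10459 for j=0..102):
  0:1  1:3850  2:2097  3:9561  4:4629  5:9973  6:1061  7:5840
  8:7609  9:9450  10:6098  11:7304  12:6608  13:4512  14:9260  15:6728
  16:6316  17:9884  18:3558  19:7469  20:3859  21:5370  22:7516  23:7006
  24:9798  25:7146  26:4930  27:7874  28:4718  29:7476  30:9891  31:9590
  32:1230  33:8032  34:6396  35:4114  36:3974  37:8842  38:8114  39:8326
  40:8724  41:3551  42:1437  43:10098  44:1197  45:6490  46:10408  47:2371
  48:8102  49:3962  50:4478  51:3868  52:8643  53:5471  54:9383  55:9623
  56:2772  57:4020  58:8139  59:10445  60:8854  61:2019  62:2113  63:8407
  64:6804  65:6064  66:1912  67:8523  68:3667  69:8759  70:2334  71:1619
  72:10045  73:6327  74:10398  75:5707  76:8050  77:2483  78:24  79:8728
  80:8492  81:9825  82:6506  83:9254  84:4546  85:4193  86:4813  87:7161
  88:10385  89:7952  90:1707  91:3698  92:2601  93:4587  94:5158  95:7118
  96:1720  97:1453  98:8944  99:3372  100:2581  101:800  102:5054
Giant step factor: 3850^(-103) ≡ 5584 (mod 10459).
Scan 6507·5584^i mod 10459 for i = 0, 1, …:
  i=0: 6507   i=1: 522   i=2: 7246   i=3: 6252
  i=4: 9485   i=5: 10323   i=6: 4083   i=7: 9311
  i=8: 935   i=9: 1999     …   i=27: 7286
  i=28: 9973
Match at i=28, j=5: x = 28·103 + 5 = 2889.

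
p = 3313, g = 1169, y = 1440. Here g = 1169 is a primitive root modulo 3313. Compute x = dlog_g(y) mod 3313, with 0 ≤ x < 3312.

203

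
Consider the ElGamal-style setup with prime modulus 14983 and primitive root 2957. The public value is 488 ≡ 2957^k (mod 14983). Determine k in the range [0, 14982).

859

Baby-step giant-step with m = ceil(sqrt(14982)) = 123.
Baby table (2957^j mod 14983 for j=0..122):
  0:1  1:2957  2:8760  3:12696  4:9657  5:13134  6:1302  7:14366
  8:3457  9:3943  10:2677  11:4865  12:2125  13:5748  14:6114  15:9600
  16:9398  17:11404  18:9878  19:7379  20:4455  21:3378  22:10068  23:14838
  24:5742  25:3355  26:1989  27:8137  28:13394  29:5989  30:14550  31:8157
  32:12602  33:1393  34:13759  35:6518  36:5588  37:12450  38:1419  39:743
  40:9533  41:6058  42:8821  43:13277  44:4629  45:8474  46:6042  47:6458
  48:7964  49:11255  50:3792  51:5660  52:609  53:2853  54:892  55:636
  56:7777  57:12667  58:13802  59:13805  60:7693  61:4007  62:12129  63:11134
  64:5587  65:9493  66:7642  67:3030  68:14859  69:7907  70:7519  71:13894
  72:1172  73:4531  74:3365  75:1593  76:5839  77:5507  78:12661  79:11043
  80:6194  81:6432  82:5997  83:8240  84:3322  85:9289  86:3734  87:13950
  88:1951  89:652  90:10140  91:2997  92:7176  93:3504  94:8075  95:9856
  96:2257  97:6514  98:8743  99:7376  100:10567  101:7064  102:1946  103:850
  104:11289  105:14432  106:3840  107:12749  108:1565  109:12941  110:14938  111:1782
  112:10341  113:13017  114:14925  115:8290  116:1342  117:12782  118:9248  119:2361
  120:14382  121:5820  122:9256
Giant step factor: 2957^(-123) ≡ 129 (mod 14983).
Scan 488·129^i mod 14983 for i = 0, 1, …:
  i=0: 488   i=1: 3020   i=2: 22   i=3: 2838
  i=4: 6510   i=5: 742   i=6: 5820
Match at i=6, j=121: k = 6·123 + 121 = 859.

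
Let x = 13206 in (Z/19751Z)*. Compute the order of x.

The order of 13206 must divide p − 1 = 19750 = 2 · 5^3 · 79.
Divisors: 1, 2, 5, 10, 25, 50, 79, 125, 158, 250, 395, 790, 1975, 3950, 9875, 19750.
Check each in increasing order: 13206^1 ≡ 13206;  13206^2 ≡ 16857;  13206^5 ≡ 18230;  13206^10 ≡ 2574;  13206^25 ≡ 6224;  13206^50 ≡ 6465;  13206^79 ≡ 17656;  13206^125 ≡ 14187;  13206^158 ≡ 4303;  13206^250 ≡ 8279;  13206^395 ≡ 8378;  13206^790 ≡ 15581;  13206^1975 ≡ 18409;  13206^3950 ≡ 3623;  13206^9875 ≡ 19750;  13206^19750 ≡ 1.
Smallest exponent giving 1 is 19750.

19750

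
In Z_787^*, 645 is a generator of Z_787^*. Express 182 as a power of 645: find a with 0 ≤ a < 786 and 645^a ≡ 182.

Baby-step giant-step with m = ceil(sqrt(786)) = 29.
Baby table (645^j mod 787 for j=0..28):
  0:1  1:645  2:489  3:605  4:660  5:720  6:70  7:291
  8:389  9:639  10:554  11:32  12:178  13:695  14:472  15:658
  16:217  17:666  18:655  19:643  20:773  21:414  22:237  23:187
  24:204  25:151  26:594  27:648  28:63
Giant step factor: 645^(-29) ≡ 482 (mod 787).
Scan 182·482^i mod 787 for i = 0, 1, …:
  i=0: 182   i=1: 367   i=2: 606   i=3: 115
  i=4: 340   i=5: 184   i=6: 544   i=7: 137
  i=8: 713   i=9: 534   i=10: 39   i=11: 697
  i=12: 692   i=13: 643
Match at i=13, j=19: a = 13·29 + 19 = 396.

396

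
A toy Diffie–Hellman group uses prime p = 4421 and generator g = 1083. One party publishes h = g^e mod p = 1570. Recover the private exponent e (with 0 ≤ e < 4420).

Baby-step giant-step with m = ceil(sqrt(4420)) = 67.
Baby table (1083^j mod 4421 for j=0..66):
  0:1  1:1083  2:1324  3:1488  4:2260  5:2767  6:3644  7:2920
  8:1345  9:2126  10:3538  11:3068  12:2473  13:3554  14:2712  15:1552
  16:836  17:3504  18:1614  19:1667  20:1593  21:1029  22:315  23:728
  24:1486  25:94  26:119  27:668  28:2821  29:232  30:3680  31:2119
  32:378  33:2642  34:899  35:997  36:1027  37:2570  38:2501  39:2931
  40:4416  41:3427  42:2222  43:1402  44:1963  45:3849  46:3885  47:3084
  48:2117  49:2633  50:4415  51:2344  52:898  53:4335  54:4124  55:1082
  56:241  57:164  58:772  59:507  60:877  61:3697  62:2846  63:781
  64:1412  65:3951  66:3826
Giant step factor: 1083^(-67) ≡ 319 (mod 4421).
Scan 1570·319^i mod 4421 for i = 0, 1, …:
  i=0: 1570   i=1: 1257   i=2: 3093   i=3: 784
  i=4: 2520   i=5: 3679   i=6: 2036   i=7: 4018
  i=8: 4073   i=9: 3934     …   i=19: 3216
  i=20: 232
Match at i=20, j=29: e = 20·67 + 29 = 1369.

1369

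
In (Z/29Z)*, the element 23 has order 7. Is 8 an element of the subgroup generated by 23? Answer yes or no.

no

8 ∈ ⟨23⟩ iff 8^7 ≡ 1 (mod 29), since |⟨23⟩| = 7.
8^7 mod 29 = 17.
Since 17 ≠ 1, 8 does not lie in the subgroup.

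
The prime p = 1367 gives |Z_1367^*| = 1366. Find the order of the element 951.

683

The order of 951 must divide p − 1 = 1366 = 2 · 683.
Divisors: 1, 2, 683, 1366.
Check each in increasing order: 951^1 ≡ 951;  951^2 ≡ 814;  951^683 ≡ 1.
Smallest exponent giving 1 is 683.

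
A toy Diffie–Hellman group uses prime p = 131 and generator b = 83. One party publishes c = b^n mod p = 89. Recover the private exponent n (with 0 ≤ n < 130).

Baby-step giant-step with m = ceil(sqrt(130)) = 12.
Baby table (83^j mod 131 for j=0..11):
  0:1  1:83  2:77  3:103  4:34  5:71  6:129  7:96
  8:108  9:56  10:63  11:120
Giant step factor: 83^(-12) ≡ 33 (mod 131).
Scan 89·33^i mod 131 for i = 0, 1, …:
  i=0: 89   i=1: 55   i=2: 112   i=3: 28
  i=4: 7   i=5: 100   i=6: 25   i=7: 39
  i=8: 108
Match at i=8, j=8: n = 8·12 + 8 = 104.

104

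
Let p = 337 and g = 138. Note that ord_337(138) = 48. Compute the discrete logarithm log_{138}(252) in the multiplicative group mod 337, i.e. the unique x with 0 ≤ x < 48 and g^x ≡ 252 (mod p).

30

Successive powers of 138 modulo 337:
  138^0=1  138^1=138  138^2=172  138^3=146  138^4=265  138^5=174
  138^6=85  138^7=272  138^8=129  138^9=278  138^10=283  138^11=299
  138^12=148  138^13=204  138^14=181  138^15=40  138^16=128  138^17=140
  138^18=111  138^19=153  138^20=220  138^21=30  138^22=96  138^23=105
  138^24=336  138^25=199  138^26=165  138^27=191  138^28=72  138^29=163
  138^30=252
So 138^30 ≡ 252 (mod 337), giving x = 30.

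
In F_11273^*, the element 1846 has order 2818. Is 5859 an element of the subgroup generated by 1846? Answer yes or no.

yes

5859 ∈ ⟨1846⟩ iff 5859^2818 ≡ 1 (mod 11273), since |⟨1846⟩| = 2818.
5859^2818 mod 11273 = 1.
Since 1 = 1, 5859 lies in the subgroup.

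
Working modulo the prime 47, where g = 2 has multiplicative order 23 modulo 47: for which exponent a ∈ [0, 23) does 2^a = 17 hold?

6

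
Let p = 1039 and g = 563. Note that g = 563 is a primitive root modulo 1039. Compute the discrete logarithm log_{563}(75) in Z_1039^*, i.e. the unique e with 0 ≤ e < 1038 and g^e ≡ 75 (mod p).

263

Baby-step giant-step with m = ceil(sqrt(1038)) = 33.
Baby table (563^j mod 1039 for j=0..32):
  0:1  1:563  2:74  3:102  4:281  5:275  6:14  7:609
  8:1036  9:389  10:817  11:733  12:196  13:214  14:997  15:251
  16:9  17:911  18:666  19:918  20:451  21:397  22:126  23:286
  24:1012  25:384  26:80  27:363  28:725  29:887  30:661  31:181
  32:81
Giant step factor: 563^(-33) ≡ 331 (mod 1039).
Scan 75·331^i mod 1039 for i = 0, 1, …:
  i=0: 75   i=1: 928   i=2: 663   i=3: 224
  i=4: 375   i=5: 484   i=6: 198   i=7: 81
Match at i=7, j=32: e = 7·33 + 32 = 263.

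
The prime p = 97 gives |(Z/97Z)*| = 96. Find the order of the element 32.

48

The order of 32 must divide p − 1 = 96 = 2^5 · 3.
Divisors: 1, 2, 3, 4, 6, 8, 12, 16, 24, 32, 48, 96.
Check each in increasing order: 32^1 ≡ 32;  32^2 ≡ 54;  32^3 ≡ 79;  32^4 ≡ 6;  32^6 ≡ 33;  32^8 ≡ 36;  32^12 ≡ 22;  32^16 ≡ 35;  32^24 ≡ 96;  32^32 ≡ 61;  32^48 ≡ 1.
Smallest exponent giving 1 is 48.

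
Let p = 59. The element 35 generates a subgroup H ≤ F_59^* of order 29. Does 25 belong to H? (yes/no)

25 ∈ ⟨35⟩ iff 25^29 ≡ 1 (mod 59), since |⟨35⟩| = 29.
25^29 mod 59 = 1.
Since 1 = 1, 25 lies in the subgroup.

yes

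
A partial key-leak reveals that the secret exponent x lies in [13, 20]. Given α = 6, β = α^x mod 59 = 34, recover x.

19

Compute 6^13 mod 59 = 11, then multiply by 6 repeatedly:
  6^13=11  6^14=7  6^15=42  6^16=16  6^17=37
  6^18=45  6^19=34
Found 34 at exponent 19.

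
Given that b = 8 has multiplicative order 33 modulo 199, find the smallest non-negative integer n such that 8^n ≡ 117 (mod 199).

13

Successive powers of 8 modulo 199:
  8^0=1  8^1=8  8^2=64  8^3=114  8^4=116  8^5=132
  8^6=61  8^7=90  8^8=123  8^9=188  8^10=111  8^11=92
  8^12=139  8^13=117
So 8^13 ≡ 117 (mod 199), giving n = 13.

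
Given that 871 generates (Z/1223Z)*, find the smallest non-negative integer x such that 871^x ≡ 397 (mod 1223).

Baby-step giant-step with m = ceil(sqrt(1222)) = 35.
Baby table (871^j mod 1223 for j=0..34):
  0:1  1:871  2:381  3:418  4:847  5:268  6:1058  7:599
  8:731  9:741  10:890  11:1031  12:319  13:228  14:462  15:35
  16:1133  17:1105  18:1177  19:293  20:819  21:340  22:174  23:1125
  24:252  25:575  26:618  27:158  28:642  29:271  30:2  31:519
  32:762  33:836  34:471
Giant step factor: 871^(-35) ≡ 1061 (mod 1223).
Scan 397·1061^i mod 1223 for i = 0, 1, …:
  i=0: 397   i=1: 505   i=2: 131   i=3: 792
  i=4: 111   i=5: 363   i=6: 1121   i=7: 625
  i=8: 259   i=9: 847
Match at i=9, j=4: x = 9·35 + 4 = 319.

319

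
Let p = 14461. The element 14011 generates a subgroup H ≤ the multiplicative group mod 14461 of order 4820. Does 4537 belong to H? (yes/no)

yes

4537 ∈ ⟨14011⟩ iff 4537^4820 ≡ 1 (mod 14461), since |⟨14011⟩| = 4820.
4537^4820 mod 14461 = 1.
Since 1 = 1, 4537 lies in the subgroup.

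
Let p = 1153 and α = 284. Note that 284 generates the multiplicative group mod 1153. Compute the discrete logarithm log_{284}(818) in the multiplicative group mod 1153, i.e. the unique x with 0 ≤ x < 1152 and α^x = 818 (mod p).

803

Baby-step giant-step with m = ceil(sqrt(1152)) = 34.
Baby table (284^j mod 1153 for j=0..33):
  0:1  1:284  2:1099  3:806  4:610  5:290  6:497  7:482
  8:834  9:491  10:1084  11:5  12:267  13:883  14:571  15:744
  16:297  17:179  18:104  19:711  20:149  21:808  22:25  23:182
  24:956  25:549  26:261  27:332  28:895  29:520  30:96  31:745
  32:581  33:125
Giant step factor: 284^(-34) ≡ 688 (mod 1153).
Scan 818·688^i mod 1153 for i = 0, 1, …:
  i=0: 818   i=1: 120   i=2: 697   i=3: 1041
  i=4: 195   i=5: 412   i=6: 971   i=7: 461
  i=8: 93   i=9: 569     …   i=22: 819
  i=23: 808
Match at i=23, j=21: x = 23·34 + 21 = 803.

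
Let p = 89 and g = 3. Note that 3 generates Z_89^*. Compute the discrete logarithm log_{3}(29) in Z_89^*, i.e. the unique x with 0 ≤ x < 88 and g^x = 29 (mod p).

Baby-step giant-step with m = ceil(sqrt(88)) = 10.
Baby table (3^j mod 89 for j=0..9):
  0:1  1:3  2:9  3:27  4:81  5:65  6:17  7:51
  8:64  9:14
Giant step factor: 3^(-10) ≡ 53 (mod 89).
Scan 29·53^i mod 89 for i = 0, 1, …:
  i=0: 29   i=1: 24   i=2: 26   i=3: 43
  i=4: 54   i=5: 14
Match at i=5, j=9: x = 5·10 + 9 = 59.

59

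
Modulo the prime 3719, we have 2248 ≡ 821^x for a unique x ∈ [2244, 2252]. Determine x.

2252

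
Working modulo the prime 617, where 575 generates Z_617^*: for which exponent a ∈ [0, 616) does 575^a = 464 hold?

183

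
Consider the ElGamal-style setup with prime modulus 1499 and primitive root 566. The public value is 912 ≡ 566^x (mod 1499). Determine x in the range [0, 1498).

1353

Baby-step giant-step with m = ceil(sqrt(1498)) = 39.
Baby table (566^j mod 1499 for j=0..38):
  0:1  1:566  2:1069  3:957  4:523  5:715  6:1459  7:1344
  8:711  9:694  10:66  11:1380  12:101  13:204  14:41  15:721
  16:358  17:263  18:457  19:834  20:1358  21:1140  22:670  23:1472
  24:1207  25:1117  26:1143  27:869  28:182  29:1080  30:1187  31:290
  32:749  33:1216  34:215  35:271  36:488  37:392  38:20
Giant step factor: 566^(-39) ≡ 1470 (mod 1499).
Scan 912·1470^i mod 1499 for i = 0, 1, …:
  i=0: 912   i=1: 534   i=2: 1003   i=3: 893
  i=4: 1085   i=5: 14   i=6: 1093   i=7: 1281
  i=8: 326   i=9: 1039     …   i=33: 642
  i=34: 869
Match at i=34, j=27: x = 34·39 + 27 = 1353.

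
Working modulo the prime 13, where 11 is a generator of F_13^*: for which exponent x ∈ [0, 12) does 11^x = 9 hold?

Successive powers of 11 modulo 13:
  11^0=1  11^1=11  11^2=4  11^3=5  11^4=3  11^5=7
  11^6=12  11^7=2  11^8=9
So 11^8 ≡ 9 (mod 13), giving x = 8.

8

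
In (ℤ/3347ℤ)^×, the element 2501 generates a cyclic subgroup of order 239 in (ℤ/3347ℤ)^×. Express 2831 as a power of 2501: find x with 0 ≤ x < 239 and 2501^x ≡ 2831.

Baby-step giant-step with m = ceil(sqrt(239)) = 16.
Baby table (2501^j mod 3347 for j=0..15):
  0:1  1:2501  2:2805  3:3340  4:2575  5:447  6:49  7:2057
  8:218  9:3004  10:2336  11:1821  12:2401  13:383  14:641  15:3275
Giant step factor: 2501^(-16) ≡ 1181 (mod 3347).
Scan 2831·1181^i mod 3347 for i = 0, 1, …:
  i=0: 2831   i=1: 3105   i=2: 2040   i=3: 2747
  i=4: 964   i=5: 504   i=6: 2805
Match at i=6, j=2: x = 6·16 + 2 = 98.

98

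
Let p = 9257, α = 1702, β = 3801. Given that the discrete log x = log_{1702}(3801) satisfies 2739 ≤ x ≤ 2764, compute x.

2757

Compute 1702^2739 mod 9257 = 1634, then multiply by 1702 repeatedly:
  1702^2739=1634  1702^2740=3968  1702^2741=5183  1702^2742=8802  1702^2743=3178
  1702^2744=2868  1702^2745=2897  1702^2746=5970  1702^2747=6011  1702^2748=1737
  1702^2749=3391  1702^2750=4371  1702^2751=6071  1702^2752=2030  1702^2753=2199
  1702^2754=2870  1702^2755=6301  1702^2756=4696  1702^2757=3801
Found 3801 at exponent 2757.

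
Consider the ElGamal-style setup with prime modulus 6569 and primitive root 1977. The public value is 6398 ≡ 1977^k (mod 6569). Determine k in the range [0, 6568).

4451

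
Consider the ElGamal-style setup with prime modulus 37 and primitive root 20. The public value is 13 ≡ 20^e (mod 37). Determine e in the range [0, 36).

35

Successive powers of 20 modulo 37:
  20^0=1  20^1=20  20^2=30  20^3=8  20^4=12  20^5=18
  20^6=27  20^7=22  20^8=33  20^9=31  20^10=28  20^11=5
  20^12=26  20^13=2  20^14=3  20^15=23  20^16=16  20^17=24
  20^18=36  20^19=17  20^20=7  20^21=29  20^22=25  20^23=19
  20^24=10  20^25=15  20^26=4  20^27=6  20^28=9  20^29=32
  20^30=11  20^31=35  20^32=34  20^33=14  20^34=21  20^35=13
So 20^35 ≡ 13 (mod 37), giving e = 35.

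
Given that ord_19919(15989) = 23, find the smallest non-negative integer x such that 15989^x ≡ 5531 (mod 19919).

20

Successive powers of 15989 modulo 19919:
  15989^0=1  15989^1=15989  15989^2=7675  15989^3=14535  15989^4=5142  15989^5=9725
  15989^6=5311  15989^7=2882  15989^8=7651  15989^9=9260  15989^10=213  15989^11=19427
  15989^12=1417  15989^13=8510  15989^14=19620  15989^15=19768  15989^16=15779  15989^17=16296
  15989^18=16224  15989^19=399  15989^20=5531
So 15989^20 ≡ 5531 (mod 19919), giving x = 20.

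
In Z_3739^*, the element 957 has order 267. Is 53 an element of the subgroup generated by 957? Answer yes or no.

yes

53 ∈ ⟨957⟩ iff 53^267 ≡ 1 (mod 3739), since |⟨957⟩| = 267.
53^267 mod 3739 = 1.
Since 1 = 1, 53 lies in the subgroup.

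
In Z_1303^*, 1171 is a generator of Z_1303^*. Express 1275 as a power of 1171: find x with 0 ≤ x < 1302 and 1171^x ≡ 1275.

Baby-step giant-step with m = ceil(sqrt(1302)) = 37.
Baby table (1171^j mod 1303 for j=0..36):
  0:1  1:1171  2:485  3:1130  4:685  5:790  6:1263  7:68
  8:145  9:405  10:1266  11:975  12:297  13:1189  14:715  15:739
  16:177  17:90  18:1150  19:651  20:66  21:409  22:738  23:309
  24:908  25:20  26:1269  27:579  28:449  29:670  30:164  31:503
  32:57  33:294  34:282  35:563  36:1258
Giant step factor: 1171^(-37) ≡ 775 (mod 1303).
Scan 1275·775^i mod 1303 for i = 0, 1, …:
  i=0: 1275   i=1: 451   i=2: 321   i=3: 1205
  i=4: 927   i=5: 472   i=6: 960   i=7: 1290
  i=8: 349   i=9: 754     …   i=29: 403
  i=30: 908
Match at i=30, j=24: x = 30·37 + 24 = 1134.

1134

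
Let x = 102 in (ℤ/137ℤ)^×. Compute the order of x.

136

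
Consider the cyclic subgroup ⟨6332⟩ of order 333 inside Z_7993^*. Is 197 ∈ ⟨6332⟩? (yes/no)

no

197 ∈ ⟨6332⟩ iff 197^333 ≡ 1 (mod 7993), since |⟨6332⟩| = 333.
197^333 mod 7993 = 5222.
Since 5222 ≠ 1, 197 does not lie in the subgroup.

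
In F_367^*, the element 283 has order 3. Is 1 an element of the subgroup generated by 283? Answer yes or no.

yes

1 ∈ ⟨283⟩ iff 1^3 ≡ 1 (mod 367), since |⟨283⟩| = 3.
1^3 mod 367 = 1.
Since 1 = 1, 1 lies in the subgroup.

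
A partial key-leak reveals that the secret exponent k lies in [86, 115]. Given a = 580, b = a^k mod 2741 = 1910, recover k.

Compute 580^86 mod 2741 = 1426, then multiply by 580 repeatedly:
  580^86=1426  580^87=2039  580^88=1249  580^89=796  580^90=1192
  580^91=628  580^92=2428  580^93=2107  580^94=2315  580^95=2351
  580^96=1303  580^97=1965  580^98=2185  580^99=958  580^100=1958
  580^101=866  580^102=677  580^103=697  580^104=1333  580^105=178
  580^106=1823  580^107=2055  580^108=2306  580^109=2613  580^110=2508
  580^111=1910
Found 1910 at exponent 111.

111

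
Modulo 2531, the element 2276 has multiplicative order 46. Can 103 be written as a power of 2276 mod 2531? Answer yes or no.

no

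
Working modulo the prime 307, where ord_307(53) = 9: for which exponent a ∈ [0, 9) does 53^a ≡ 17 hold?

6

Successive powers of 53 modulo 307:
  53^0=1  53^1=53  53^2=46  53^3=289  53^4=274  53^5=93
  53^6=17
So 53^6 ≡ 17 (mod 307), giving a = 6.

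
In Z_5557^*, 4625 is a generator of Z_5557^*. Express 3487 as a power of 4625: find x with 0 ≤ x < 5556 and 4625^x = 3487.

1691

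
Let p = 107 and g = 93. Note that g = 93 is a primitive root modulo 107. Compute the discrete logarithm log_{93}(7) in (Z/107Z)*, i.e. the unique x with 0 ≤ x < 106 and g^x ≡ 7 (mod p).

7

Successive powers of 93 modulo 107:
  93^0=1  93^1=93  93^2=89  93^3=38  93^4=3  93^5=65
  93^6=53  93^7=7
So 93^7 ≡ 7 (mod 107), giving x = 7.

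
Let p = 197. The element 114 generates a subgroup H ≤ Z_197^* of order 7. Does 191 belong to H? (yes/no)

yes

⟨114⟩ has order 7; its elements mod 197 are {1, 36, 104, 114, 164, 178, 191}.
191 is in this set.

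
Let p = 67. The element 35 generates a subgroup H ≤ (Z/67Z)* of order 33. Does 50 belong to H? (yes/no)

50 ∈ ⟨35⟩ iff 50^33 ≡ 1 (mod 67), since |⟨35⟩| = 33.
50^33 mod 67 = 66.
Since 66 ≠ 1, 50 does not lie in the subgroup.

no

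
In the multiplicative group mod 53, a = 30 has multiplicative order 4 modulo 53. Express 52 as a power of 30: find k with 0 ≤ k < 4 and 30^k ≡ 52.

Successive powers of 30 modulo 53:
  30^0=1  30^1=30  30^2=52
So 30^2 ≡ 52 (mod 53), giving k = 2.

2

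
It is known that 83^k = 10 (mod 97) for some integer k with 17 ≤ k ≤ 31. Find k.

Compute 83^17 mod 97 = 5, then multiply by 83 repeatedly:
  83^17=5  83^18=27  83^19=10
Found 10 at exponent 19.

19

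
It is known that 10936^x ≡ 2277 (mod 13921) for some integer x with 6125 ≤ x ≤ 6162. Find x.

Compute 10936^6125 mod 13921 = 10671, then multiply by 10936 repeatedly:
  10936^6125=10671  10936^6126=12234  10936^6127=10214  10936^6128=12121  10936^6129=13415
  10936^6130=6942  10936^6131=6499  10936^6132=6359  10936^6133=6629  10936^6134=8097
  10936^6135=11232  10936^6136=8169  10936^6137=5127  10936^6138=9005  10936^6139=1526
  10936^6140=10978  10936^6141=704  10936^6142=631  10936^6143=9721  10936^6144=8100
  10936^6145=2277
Found 2277 at exponent 6145.

6145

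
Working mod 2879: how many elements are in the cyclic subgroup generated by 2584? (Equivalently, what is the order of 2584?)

2878

The order of 2584 must divide p − 1 = 2878 = 2 · 1439.
Divisors: 1, 2, 1439, 2878.
Check each in increasing order: 2584^1 ≡ 2584;  2584^2 ≡ 655;  2584^1439 ≡ 2878;  2584^2878 ≡ 1.
Smallest exponent giving 1 is 2878.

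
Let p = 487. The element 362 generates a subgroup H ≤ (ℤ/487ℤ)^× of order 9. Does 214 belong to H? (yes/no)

214 ∈ ⟨362⟩ iff 214^9 ≡ 1 (mod 487), since |⟨362⟩| = 9.
214^9 mod 487 = 41.
Since 41 ≠ 1, 214 does not lie in the subgroup.

no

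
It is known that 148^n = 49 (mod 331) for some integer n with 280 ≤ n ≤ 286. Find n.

282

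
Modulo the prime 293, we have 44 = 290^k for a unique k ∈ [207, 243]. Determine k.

223

Compute 290^207 mod 293 = 89, then multiply by 290 repeatedly:
  290^207=89  290^208=26  290^209=215  290^210=234  290^211=177
  290^212=55  290^213=128  290^214=202  290^215=273  290^216=60
  290^217=113  290^218=247  290^219=138  290^220=172  290^221=70
  290^222=83  290^223=44
Found 44 at exponent 223.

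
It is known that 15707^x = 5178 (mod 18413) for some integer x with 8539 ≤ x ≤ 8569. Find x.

Compute 15707^8539 mod 18413 = 1262, then multiply by 15707 repeatedly:
  15707^8539=1262  15707^8540=9846  15707^8541=335  15707^8542=14140  15707^8543=17787
  15707^8544=18373  15707^8545=16175  15707^8546=16564  15707^8547=13471  15707^8548=5214
  15707^8549=13687  15707^8550=9934  15707^8551=1576  15707^8552=7160  15707^8553=13929
  15707^8554=17950  15707^8555=794  15707^8556=5757  15707^8557=17369  15707^8558=7875
  15707^8559=12504  15707^8560=7270  15707^8561=10877  15707^8562=9225  15707^8563=5178
Found 5178 at exponent 8563.

8563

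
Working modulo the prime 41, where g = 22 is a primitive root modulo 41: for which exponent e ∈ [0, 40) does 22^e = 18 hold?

24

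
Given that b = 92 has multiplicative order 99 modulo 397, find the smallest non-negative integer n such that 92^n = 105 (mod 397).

Baby-step giant-step with m = ceil(sqrt(99)) = 10.
Baby table (92^j mod 397 for j=0..9):
  0:1  1:92  2:127  3:171  4:249  5:279  6:260  7:100
  8:69  9:393
Giant step factor: 92^(-10) ≡ 178 (mod 397).
Scan 105·178^i mod 397 for i = 0, 1, …:
  i=0: 105   i=1: 31   i=2: 357   i=3: 26
  i=4: 261   i=5: 9   i=6: 14   i=7: 110
  i=8: 127
Match at i=8, j=2: n = 8·10 + 2 = 82.

82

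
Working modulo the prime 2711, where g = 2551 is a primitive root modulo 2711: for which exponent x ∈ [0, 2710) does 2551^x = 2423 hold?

Baby-step giant-step with m = ceil(sqrt(2710)) = 53.
Baby table (2551^j mod 2711 for j=0..52):
  0:1  1:2551  2:1201  3:321  4:149  5:559  6:23  7:1742
  8:513  9:1961  10:716  11:2013  12:529  13:2112  14:955  15:1727
  16:202  17:212  18:1323  19:2489  20:277  21:1767  22:1935  23:2165
  24:608  25:316  26:949  27:2687  28:1129  29:997  30:429  31:1846
  32:139  33:2159  34:1568  35:1243  36:1734  37:1793  38:486  39:859
  40:821  41:1479  42:1928  43:574  44:334  45:780  46:2617  47:1485
  48:968  49:2358  50:2260  51:1674  52:549
Giant step factor: 2551^(-53) ≡ 1054 (mod 2711).
Scan 2423·1054^i mod 2711 for i = 0, 1, …:
  i=0: 2423   i=1: 80   i=2: 279   i=3: 1278
  i=4: 2356   i=5: 2659   i=6: 2123   i=7: 1067
  i=8: 2264   i=9: 576   i=10: 2551
Match at i=10, j=1: x = 10·53 + 1 = 531.

531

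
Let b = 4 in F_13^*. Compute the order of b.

6

The order of 4 must divide p − 1 = 12 = 2^2 · 3.
Divisors: 1, 2, 3, 4, 6, 12.
Check each in increasing order: 4^1 ≡ 4;  4^2 ≡ 3;  4^3 ≡ 12;  4^4 ≡ 9;  4^6 ≡ 1.
Smallest exponent giving 1 is 6.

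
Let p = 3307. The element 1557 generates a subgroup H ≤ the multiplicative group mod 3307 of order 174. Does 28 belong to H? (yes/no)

28 ∈ ⟨1557⟩ iff 28^174 ≡ 1 (mod 3307), since |⟨1557⟩| = 174.
28^174 mod 3307 = 1929.
Since 1929 ≠ 1, 28 does not lie in the subgroup.

no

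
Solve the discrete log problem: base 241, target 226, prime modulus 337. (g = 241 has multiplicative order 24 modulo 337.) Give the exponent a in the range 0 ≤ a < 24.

3

Successive powers of 241 modulo 337:
  241^0=1  241^1=241  241^2=117  241^3=226
So 241^3 ≡ 226 (mod 337), giving a = 3.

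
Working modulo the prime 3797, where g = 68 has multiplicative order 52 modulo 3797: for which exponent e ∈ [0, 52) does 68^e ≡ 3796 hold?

26

Baby-step giant-step with m = ceil(sqrt(52)) = 8.
Baby table (68^j mod 3797 for j=0..7):
  0:1  1:68  2:827  3:3078  4:469  5:1516  6:569  7:722
Giant step factor: 68^(-8) ≡ 2837 (mod 3797).
Scan 3796·2837^i mod 3797 for i = 0, 1, …:
  i=0: 3796   i=1: 960   i=2: 1071   i=3: 827
Match at i=3, j=2: e = 3·8 + 2 = 26.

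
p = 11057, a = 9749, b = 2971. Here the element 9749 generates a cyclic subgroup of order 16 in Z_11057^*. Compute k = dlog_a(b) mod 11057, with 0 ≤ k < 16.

10

Successive powers of 9749 modulo 11057:
  9749^0=1  9749^1=9749  9749^2=8086  9749^3=5061  9749^4=3355  9749^5=1289
  9749^6=5709  9749^7=7160  9749^8=11056  9749^9=1308  9749^10=2971
So 9749^10 ≡ 2971 (mod 11057), giving k = 10.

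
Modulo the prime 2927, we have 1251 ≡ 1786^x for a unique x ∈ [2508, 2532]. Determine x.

2510

Compute 1786^2508 mod 2927 = 2034, then multiply by 1786 repeatedly:
  1786^2508=2034  1786^2509=317  1786^2510=1251
Found 1251 at exponent 2510.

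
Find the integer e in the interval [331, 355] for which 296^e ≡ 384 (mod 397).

355

Compute 296^331 mod 397 = 258, then multiply by 296 repeatedly:
  296^331=258  296^332=144  296^333=145  296^334=44  296^335=320
  296^336=234  296^337=186  296^338=270  296^339=123  296^340=281
  296^341=203  296^342=141  296^343=51  296^344=10  296^345=181
  296^346=378  296^347=331  296^348=314  296^349=46  296^350=118
  296^351=389  296^352=14  296^353=174  296^354=291  296^355=384
Found 384 at exponent 355.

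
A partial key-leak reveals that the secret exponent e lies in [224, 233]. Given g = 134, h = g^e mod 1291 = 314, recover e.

227

Compute 134^224 mod 1291 = 701, then multiply by 134 repeatedly:
  134^224=701  134^225=982  134^226=1197  134^227=314
Found 314 at exponent 227.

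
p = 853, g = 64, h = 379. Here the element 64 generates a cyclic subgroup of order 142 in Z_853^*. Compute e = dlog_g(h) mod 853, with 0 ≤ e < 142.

55

Baby-step giant-step with m = ceil(sqrt(142)) = 12.
Baby table (64^j mod 853 for j=0..11):
  0:1  1:64  2:684  3:273  4:412  5:778  6:318  7:733
  8:850  9:661  10:507  11:34
Giant step factor: 64^(-12) ≡ 804 (mod 853).
Scan 379·804^i mod 853 for i = 0, 1, …:
  i=0: 379   i=1: 195   i=2: 681   i=3: 751
  i=4: 733
Match at i=4, j=7: e = 4·12 + 7 = 55.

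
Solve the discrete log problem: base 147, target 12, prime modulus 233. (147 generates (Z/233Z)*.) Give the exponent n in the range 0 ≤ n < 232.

29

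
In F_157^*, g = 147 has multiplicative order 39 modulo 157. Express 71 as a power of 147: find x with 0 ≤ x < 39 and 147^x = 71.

32

Successive powers of 147 modulo 157:
  147^0=1  147^1=147  147^2=100  147^3=99  147^4=109  147^5=9
  147^6=67  147^7=115  147^8=106  147^9=39  147^10=81  147^11=132
  147^12=93  147^13=12  147^14=37  147^15=101  147^16=89  147^17=52
  147^18=108  147^19=19  147^20=124  147^21=16  147^22=154  147^23=30
  147^24=14  147^25=17  147^26=144  147^27=130  147^28=113  147^29=126
  147^30=153  147^31=40  147^32=71
So 147^32 ≡ 71 (mod 157), giving x = 32.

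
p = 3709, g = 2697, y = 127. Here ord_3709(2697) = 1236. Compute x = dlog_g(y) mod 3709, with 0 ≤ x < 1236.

216

Baby-step giant-step with m = ceil(sqrt(1236)) = 36.
Baby table (2697^j mod 3709 for j=0..35):
  0:1  1:2697  2:460  3:1814  4:187  5:3624  6:713  7:1699
  8:1588  9:2650  10:3516  11:2448  12:236  13:2253  14:999  15:1569
  16:3333  17:2194  18:1363  19:392  20:159  21:2288  22:2669  23:2833
  24:61  25:1321  26:2097  27:3093  28:280  29:2233  30:2694  31:3496
  32:434  33:2163  34:3063  35:968
Giant step factor: 2697^(-36) ≡ 1256 (mod 3709).
Scan 127·1256^i mod 3709 for i = 0, 1, …:
  i=0: 127   i=1: 25   i=2: 1728   i=3: 603
  i=4: 732   i=5: 3269   i=6: 1
Match at i=6, j=0: x = 6·36 + 0 = 216.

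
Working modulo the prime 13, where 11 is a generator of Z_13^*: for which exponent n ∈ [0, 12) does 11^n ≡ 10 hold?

Successive powers of 11 modulo 13:
  11^0=1  11^1=11  11^2=4  11^3=5  11^4=3  11^5=7
  11^6=12  11^7=2  11^8=9  11^9=8  11^10=10
So 11^10 ≡ 10 (mod 13), giving n = 10.

10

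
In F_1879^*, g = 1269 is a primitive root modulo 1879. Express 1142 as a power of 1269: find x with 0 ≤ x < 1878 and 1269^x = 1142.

1564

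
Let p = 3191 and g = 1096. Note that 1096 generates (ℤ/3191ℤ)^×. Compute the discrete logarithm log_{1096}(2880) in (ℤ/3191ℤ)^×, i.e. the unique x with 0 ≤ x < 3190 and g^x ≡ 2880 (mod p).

2360

Baby-step giant-step with m = ceil(sqrt(3190)) = 57.
Baby table (1096^j mod 3191 for j=0..56):
  0:1  1:1096  2:1400  3:2720  4:726  5:1137  6:1662  7:2682
  8:561  9:2184  10:414  11:622  12:2029  13:2848  14:610  15:1641
  16:2003  17:3071  18:2502  19:1123  20:2273  21:2228  22:773  23:1593
  24:451  25:2882  26:2773  27:1376  28:1944  29:2227  30:2868  31:193
  32:922  33:2156  34:1636  35:2905  36:2453  37:1666  38:684  39:2970
  40:300  41:127  42:1979  43:2295  44:812  45:2854  46:804  47:468
  48:2368  49:1045  50:2942  51:1522  52:2410  53:2403  54:1113  55:886
  56:992
Giant step factor: 1096^(-57) ≡ 2474 (mod 3191).
Scan 2880·2474^i mod 3191 for i = 0, 1, …:
  i=0: 2880   i=1: 2808   i=2: 185   i=3: 1377
  i=4: 1901   i=5: 2731   i=6: 1147   i=7: 879
  i=8: 1575   i=9: 339     …   i=40: 652
  i=41: 1593
Match at i=41, j=23: x = 41·57 + 23 = 2360.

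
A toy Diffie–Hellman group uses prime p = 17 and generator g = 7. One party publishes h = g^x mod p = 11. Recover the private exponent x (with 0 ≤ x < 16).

5

Successive powers of 7 modulo 17:
  7^0=1  7^1=7  7^2=15  7^3=3  7^4=4  7^5=11
So 7^5 ≡ 11 (mod 17), giving x = 5.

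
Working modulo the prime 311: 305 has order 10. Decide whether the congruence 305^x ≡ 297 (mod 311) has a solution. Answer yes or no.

297 ∈ ⟨305⟩ iff 297^10 ≡ 1 (mod 311), since |⟨305⟩| = 10.
297^10 mod 311 = 140.
Since 140 ≠ 1, 297 does not lie in the subgroup.

no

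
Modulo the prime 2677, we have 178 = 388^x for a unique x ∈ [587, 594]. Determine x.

588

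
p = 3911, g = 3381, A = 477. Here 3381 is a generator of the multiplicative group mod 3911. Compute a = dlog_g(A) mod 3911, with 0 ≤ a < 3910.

Baby-step giant-step with m = ceil(sqrt(3910)) = 63.
Baby table (3381^j mod 3911 for j=0..62):
  0:1  1:3381  2:3219  3:3037  4:1722  5:2514  6:1231  7:707
  8:746  9:3542  10:20  11:1133  12:1804  13:2075  14:3152  15:3348
  16:1154  17:2407  18:3187  19:442  20:400  21:3105  22:881  23:2390
  24:464  25:473  26:3525  27:1208  28:1164  29:1018  30:178  31:3435
  32:1976  33:868  34:1458  35:1638  36:102  37:694  38:3725  39:805
  40:3560  41:2213  42:410  43:1716  44:1783  45:1472  46:2040  47:2147
  48:191  49:456  50:802  51:1239  52:378  53:3032  54:461  55:2063
  56:1690  57:3830  58:3820  59:1298  60:396  61:1314  62:3649
Giant step factor: 3381^(-63) ≡ 1404 (mod 3911).
Scan 477·1404^i mod 3911 for i = 0, 1, …:
  i=0: 477   i=1: 927   i=2: 3056   i=3: 257
  i=4: 1016   i=5: 2860   i=6: 2754   i=7: 2548
  i=8: 2738   i=9: 3550     …   i=60: 653
  i=61: 1638
Match at i=61, j=35: a = 61·63 + 35 = 3878.

3878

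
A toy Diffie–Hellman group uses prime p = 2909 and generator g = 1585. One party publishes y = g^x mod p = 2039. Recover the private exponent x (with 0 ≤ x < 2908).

1596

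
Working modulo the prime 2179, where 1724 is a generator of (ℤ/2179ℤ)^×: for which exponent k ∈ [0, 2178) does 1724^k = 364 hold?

1676

Baby-step giant-step with m = ceil(sqrt(2178)) = 47.
Baby table (1724^j mod 2179 for j=0..46):
  0:1  1:1724  2:20  3:1795  4:400  5:1036  6:1463  7:1109
  8:933  9:390  10:1228  11:1263  12:591  13:1291  14:925  15:1851
  16:1068  17:2156  18:1749  19:1719  20:116  21:1695  22:141  23:1215
  24:641  25:331  26:1925  27:83  28:1457  29:1660  30:813  31:515
  32:1007  33:1584  34:529  35:1174  36:1864  37:1690  38:237  39:1115
  40:382  41:510  42:1103  43:1484  44:270  45:1353  46:1042
Giant step factor: 1724^(-47) ≡ 356 (mod 2179).
Scan 364·356^i mod 2179 for i = 0, 1, …:
  i=0: 364   i=1: 1023   i=2: 295   i=3: 428
  i=4: 2017   i=5: 1161   i=6: 1485   i=7: 1342
  i=8: 551   i=9: 46     …   i=34: 1195
  i=35: 515
Match at i=35, j=31: k = 35·47 + 31 = 1676.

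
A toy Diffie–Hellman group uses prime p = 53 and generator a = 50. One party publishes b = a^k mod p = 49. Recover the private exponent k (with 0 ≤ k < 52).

20

Baby-step giant-step with m = ceil(sqrt(52)) = 8.
Baby table (50^j mod 53 for j=0..7):
  0:1  1:50  2:9  3:26  4:28  5:22  6:40  7:39
Giant step factor: 50^(-8) ≡ 24 (mod 53).
Scan 49·24^i mod 53 for i = 0, 1, …:
  i=0: 49   i=1: 10   i=2: 28
Match at i=2, j=4: k = 2·8 + 4 = 20.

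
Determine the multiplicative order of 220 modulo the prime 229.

114

The order of 220 must divide p − 1 = 228 = 2^2 · 3 · 19.
Divisors: 1, 2, 3, 4, 6, 12, 19, 38, 57, 76, 114, 228.
Check each in increasing order: 220^1 ≡ 220;  220^2 ≡ 81;  220^3 ≡ 187;  220^4 ≡ 149;  220^6 ≡ 161;  220^12 ≡ 44;  220^19 ≡ 135;  220^38 ≡ 134;  220^57 ≡ 228;  220^76 ≡ 94;  220^114 ≡ 1.
Smallest exponent giving 1 is 114.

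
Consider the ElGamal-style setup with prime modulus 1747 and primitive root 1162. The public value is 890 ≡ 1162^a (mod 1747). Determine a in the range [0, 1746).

Baby-step giant-step with m = ceil(sqrt(1746)) = 42.
Baby table (1162^j mod 1747 for j=0..41):
  0:1  1:1162  2:1560  3:1081  4:29  5:505  6:1565  7:1650
  8:841  9:669  10:1710  11:681  12:1678  13:184  14:674  15:532
  16:1493  17:95  18:329  19:1452  20:1369  21:1008  22:806  23:180
  24:1267  25:1280  26:663  27:1726  28:56  29:433  30:10  31:1138
  32:1624  33:328  34:290  35:1556  36:1674  37:777  38:1422  39:1449
  40:1377  41:1569
Giant step factor: 1162^(-42) ≡ 1628 (mod 1747).
Scan 890·1628^i mod 1747 for i = 0, 1, …:
  i=0: 890   i=1: 657   i=2: 432   i=3: 1002
  i=4: 1305   i=5: 188   i=6: 339   i=7: 1587
  i=8: 1570   i=9: 99     …   i=39: 571
  i=40: 184
Match at i=40, j=13: a = 40·42 + 13 = 1693.

1693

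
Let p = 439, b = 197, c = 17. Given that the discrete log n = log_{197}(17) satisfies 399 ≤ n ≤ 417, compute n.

403

Compute 197^399 mod 439 = 376, then multiply by 197 repeatedly:
  197^399=376  197^400=320  197^401=263  197^402=9  197^403=17
Found 17 at exponent 403.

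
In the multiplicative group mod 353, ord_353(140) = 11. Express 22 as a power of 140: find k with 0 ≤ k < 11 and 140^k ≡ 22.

7

Successive powers of 140 modulo 353:
  140^0=1  140^1=140  140^2=185  140^3=131  140^4=337  140^5=231
  140^6=217  140^7=22
So 140^7 ≡ 22 (mod 353), giving k = 7.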